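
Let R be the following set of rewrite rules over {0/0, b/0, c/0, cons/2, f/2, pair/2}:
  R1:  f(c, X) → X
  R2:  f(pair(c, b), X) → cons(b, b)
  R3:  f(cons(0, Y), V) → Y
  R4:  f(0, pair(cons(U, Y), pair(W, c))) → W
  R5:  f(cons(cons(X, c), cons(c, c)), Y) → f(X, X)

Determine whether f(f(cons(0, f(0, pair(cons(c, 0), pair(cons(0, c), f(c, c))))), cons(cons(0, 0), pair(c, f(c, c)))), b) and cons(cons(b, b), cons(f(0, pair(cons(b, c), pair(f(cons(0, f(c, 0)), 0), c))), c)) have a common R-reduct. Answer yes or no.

no — NF(t₁) = c, NF(t₂) = cons(cons(b, b), cons(0, c))

Reduce t₁ = f(f(cons(0, f(0, pair(cons(c, 0), pair(cons(0, c), f(c, c))))), cons(cons(0, 0), pair(c, f(c, c)))), b):
1. f(f(cons(0, f(0, pair(cons(c, 0), pair(cons(0, c), f(c, c))))), cons(cons(0, 0), pair(c, f(c, c)))), b)  →  f(f(0, pair(cons(c, 0), pair(cons(0, c), f(c, c)))), b)   [R3 at 1]
2. f(f(0, pair(cons(c, 0), pair(cons(0, c), f(c, c)))), b)  →  f(f(0, pair(cons(c, 0), pair(cons(0, c), c))), b)   [R1 at 1.2.2.2]
3. f(f(0, pair(cons(c, 0), pair(cons(0, c), c))), b)  →  f(cons(0, c), b)   [R4 at 1]
4. f(cons(0, c), b)  →  c   [R3 at ε]

Reduce t₂ = cons(cons(b, b), cons(f(0, pair(cons(b, c), pair(f(cons(0, f(c, 0)), 0), c))), c)):
1. cons(cons(b, b), cons(f(0, pair(cons(b, c), pair(f(cons(0, f(c, 0)), 0), c))), c))  →  cons(cons(b, b), cons(f(cons(0, f(c, 0)), 0), c))   [R4 at 2.1]
2. cons(cons(b, b), cons(f(cons(0, f(c, 0)), 0), c))  →  cons(cons(b, b), cons(f(c, 0), c))   [R3 at 2.1]
3. cons(cons(b, b), cons(f(c, 0), c))  →  cons(cons(b, b), cons(0, c))   [R1 at 2.1]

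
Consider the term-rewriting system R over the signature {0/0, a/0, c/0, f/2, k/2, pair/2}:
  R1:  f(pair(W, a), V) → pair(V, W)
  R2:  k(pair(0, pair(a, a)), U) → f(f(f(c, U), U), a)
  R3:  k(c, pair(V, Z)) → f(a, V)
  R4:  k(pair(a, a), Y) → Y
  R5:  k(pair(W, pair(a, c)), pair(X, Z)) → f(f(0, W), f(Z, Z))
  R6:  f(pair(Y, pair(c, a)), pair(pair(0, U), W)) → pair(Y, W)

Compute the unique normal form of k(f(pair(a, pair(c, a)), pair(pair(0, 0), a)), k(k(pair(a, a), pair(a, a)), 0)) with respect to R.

0

1. k(f(pair(a, pair(c, a)), pair(pair(0, 0), a)), k(k(pair(a, a), pair(a, a)), 0))  →  k(pair(a, a), k(k(pair(a, a), pair(a, a)), 0))   [R6 at 1]
2. k(pair(a, a), k(k(pair(a, a), pair(a, a)), 0))  →  k(k(pair(a, a), pair(a, a)), 0)   [R4 at ε]
3. k(k(pair(a, a), pair(a, a)), 0)  →  k(pair(a, a), 0)   [R4 at 1]
4. k(pair(a, a), 0)  →  0   [R4 at ε]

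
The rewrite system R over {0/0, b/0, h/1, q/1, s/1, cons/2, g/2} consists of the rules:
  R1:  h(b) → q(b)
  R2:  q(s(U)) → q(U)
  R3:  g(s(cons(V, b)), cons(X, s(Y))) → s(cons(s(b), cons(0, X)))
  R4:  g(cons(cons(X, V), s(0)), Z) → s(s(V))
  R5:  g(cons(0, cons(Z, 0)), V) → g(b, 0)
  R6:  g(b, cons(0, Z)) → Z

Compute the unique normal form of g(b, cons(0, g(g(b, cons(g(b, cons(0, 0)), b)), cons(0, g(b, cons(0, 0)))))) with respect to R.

0

1. g(b, cons(0, g(g(b, cons(g(b, cons(0, 0)), b)), cons(0, g(b, cons(0, 0))))))  →  g(g(b, cons(g(b, cons(0, 0)), b)), cons(0, g(b, cons(0, 0))))   [R6 at ε]
2. g(g(b, cons(g(b, cons(0, 0)), b)), cons(0, g(b, cons(0, 0))))  →  g(g(b, cons(0, b)), cons(0, g(b, cons(0, 0))))   [R6 at 1.2.1]
3. g(g(b, cons(0, b)), cons(0, g(b, cons(0, 0))))  →  g(b, cons(0, g(b, cons(0, 0))))   [R6 at 1]
4. g(b, cons(0, g(b, cons(0, 0))))  →  g(b, cons(0, 0))   [R6 at ε]
5. g(b, cons(0, 0))  →  0   [R6 at ε]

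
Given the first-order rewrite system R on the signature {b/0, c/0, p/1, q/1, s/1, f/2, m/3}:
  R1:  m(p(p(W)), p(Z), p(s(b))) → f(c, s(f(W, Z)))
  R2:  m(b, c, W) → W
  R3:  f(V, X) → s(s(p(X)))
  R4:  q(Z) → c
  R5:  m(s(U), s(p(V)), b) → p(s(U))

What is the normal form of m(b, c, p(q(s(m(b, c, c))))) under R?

p(c)

1. m(b, c, p(q(s(m(b, c, c)))))  →  p(q(s(m(b, c, c))))   [R2 at ε]
2. p(q(s(m(b, c, c))))  →  p(c)   [R4 at 1]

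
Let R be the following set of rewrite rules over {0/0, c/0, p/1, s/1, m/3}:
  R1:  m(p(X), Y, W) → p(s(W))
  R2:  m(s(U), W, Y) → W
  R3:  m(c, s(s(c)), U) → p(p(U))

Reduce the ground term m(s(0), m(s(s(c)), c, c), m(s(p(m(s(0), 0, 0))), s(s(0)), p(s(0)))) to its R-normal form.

c

1. m(s(0), m(s(s(c)), c, c), m(s(p(m(s(0), 0, 0))), s(s(0)), p(s(0))))  →  m(s(s(c)), c, c)   [R2 at ε]
2. m(s(s(c)), c, c)  →  c   [R2 at ε]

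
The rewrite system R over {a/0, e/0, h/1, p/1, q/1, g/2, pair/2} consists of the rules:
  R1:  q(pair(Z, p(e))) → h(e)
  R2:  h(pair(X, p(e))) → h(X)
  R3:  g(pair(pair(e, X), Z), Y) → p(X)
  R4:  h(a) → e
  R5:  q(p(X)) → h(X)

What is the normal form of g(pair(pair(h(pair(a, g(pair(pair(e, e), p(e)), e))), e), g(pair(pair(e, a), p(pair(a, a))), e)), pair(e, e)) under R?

p(e)

1. g(pair(pair(h(pair(a, g(pair(pair(e, e), p(e)), e))), e), g(pair(pair(e, a), p(pair(a, a))), e)), pair(e, e))  →  g(pair(pair(h(pair(a, p(e))), e), g(pair(pair(e, a), p(pair(a, a))), e)), pair(e, e))   [R3 at 1.1.1.1.2]
2. g(pair(pair(h(pair(a, p(e))), e), g(pair(pair(e, a), p(pair(a, a))), e)), pair(e, e))  →  g(pair(pair(h(a), e), g(pair(pair(e, a), p(pair(a, a))), e)), pair(e, e))   [R2 at 1.1.1]
3. g(pair(pair(h(a), e), g(pair(pair(e, a), p(pair(a, a))), e)), pair(e, e))  →  g(pair(pair(e, e), g(pair(pair(e, a), p(pair(a, a))), e)), pair(e, e))   [R4 at 1.1.1]
4. g(pair(pair(e, e), g(pair(pair(e, a), p(pair(a, a))), e)), pair(e, e))  →  p(e)   [R3 at ε]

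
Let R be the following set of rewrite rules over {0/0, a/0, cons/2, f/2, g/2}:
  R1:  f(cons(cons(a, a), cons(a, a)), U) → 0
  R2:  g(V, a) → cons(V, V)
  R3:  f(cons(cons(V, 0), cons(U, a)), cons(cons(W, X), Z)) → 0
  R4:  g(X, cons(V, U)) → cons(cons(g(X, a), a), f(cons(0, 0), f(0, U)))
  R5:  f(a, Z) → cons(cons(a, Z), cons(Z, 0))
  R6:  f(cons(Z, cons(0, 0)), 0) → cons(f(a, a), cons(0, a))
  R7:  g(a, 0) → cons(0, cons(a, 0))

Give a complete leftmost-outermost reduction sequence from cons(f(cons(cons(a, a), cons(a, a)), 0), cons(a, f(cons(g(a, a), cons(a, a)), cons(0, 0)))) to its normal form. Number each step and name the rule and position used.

cons(0, cons(a, 0))

1. cons(f(cons(cons(a, a), cons(a, a)), 0), cons(a, f(cons(g(a, a), cons(a, a)), cons(0, 0))))  →  cons(0, cons(a, f(cons(g(a, a), cons(a, a)), cons(0, 0))))   [R1 at 1]
2. cons(0, cons(a, f(cons(g(a, a), cons(a, a)), cons(0, 0))))  →  cons(0, cons(a, f(cons(cons(a, a), cons(a, a)), cons(0, 0))))   [R2 at 2.2.1.1]
3. cons(0, cons(a, f(cons(cons(a, a), cons(a, a)), cons(0, 0))))  →  cons(0, cons(a, 0))   [R1 at 2.2]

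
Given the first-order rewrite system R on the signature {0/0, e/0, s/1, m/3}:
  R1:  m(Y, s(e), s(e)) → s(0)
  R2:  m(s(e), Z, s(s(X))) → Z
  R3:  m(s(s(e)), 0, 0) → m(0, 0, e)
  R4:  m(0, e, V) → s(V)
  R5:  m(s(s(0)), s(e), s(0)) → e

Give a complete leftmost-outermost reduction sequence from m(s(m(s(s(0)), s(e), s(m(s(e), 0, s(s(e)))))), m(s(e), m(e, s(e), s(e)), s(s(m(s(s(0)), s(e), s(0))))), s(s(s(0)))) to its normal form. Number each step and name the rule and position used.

1. m(s(m(s(s(0)), s(e), s(m(s(e), 0, s(s(e)))))), m(s(e), m(e, s(e), s(e)), s(s(m(s(s(0)), s(e), s(0))))), s(s(s(0))))  →  m(s(m(s(s(0)), s(e), s(0))), m(s(e), m(e, s(e), s(e)), s(s(m(s(s(0)), s(e), s(0))))), s(s(s(0))))   [R2 at 1.1.3.1]
2. m(s(m(s(s(0)), s(e), s(0))), m(s(e), m(e, s(e), s(e)), s(s(m(s(s(0)), s(e), s(0))))), s(s(s(0))))  →  m(s(e), m(s(e), m(e, s(e), s(e)), s(s(m(s(s(0)), s(e), s(0))))), s(s(s(0))))   [R5 at 1.1]
3. m(s(e), m(s(e), m(e, s(e), s(e)), s(s(m(s(s(0)), s(e), s(0))))), s(s(s(0))))  →  m(s(e), m(e, s(e), s(e)), s(s(m(s(s(0)), s(e), s(0)))))   [R2 at ε]
4. m(s(e), m(e, s(e), s(e)), s(s(m(s(s(0)), s(e), s(0)))))  →  m(e, s(e), s(e))   [R2 at ε]
5. m(e, s(e), s(e))  →  s(0)   [R1 at ε]

s(0)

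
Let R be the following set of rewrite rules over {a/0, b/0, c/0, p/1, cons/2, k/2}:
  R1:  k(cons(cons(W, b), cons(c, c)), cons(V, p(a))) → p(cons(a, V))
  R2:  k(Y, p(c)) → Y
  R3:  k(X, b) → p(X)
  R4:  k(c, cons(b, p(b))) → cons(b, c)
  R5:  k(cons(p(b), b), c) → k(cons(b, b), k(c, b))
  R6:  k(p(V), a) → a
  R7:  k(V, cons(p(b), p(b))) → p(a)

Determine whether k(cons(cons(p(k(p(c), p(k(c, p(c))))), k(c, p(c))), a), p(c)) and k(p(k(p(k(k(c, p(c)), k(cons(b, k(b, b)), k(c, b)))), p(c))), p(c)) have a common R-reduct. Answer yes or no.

no — NF(t₁) = cons(cons(p(p(c)), c), a), NF(t₂) = p(p(cons(b, c)))

Reduce t₁ = k(cons(cons(p(k(p(c), p(k(c, p(c))))), k(c, p(c))), a), p(c)):
1. k(cons(cons(p(k(p(c), p(k(c, p(c))))), k(c, p(c))), a), p(c))  →  cons(cons(p(k(p(c), p(k(c, p(c))))), k(c, p(c))), a)   [R2 at ε]
2. cons(cons(p(k(p(c), p(k(c, p(c))))), k(c, p(c))), a)  →  cons(cons(p(k(p(c), p(c))), k(c, p(c))), a)   [R2 at 1.1.1.2.1]
3. cons(cons(p(k(p(c), p(c))), k(c, p(c))), a)  →  cons(cons(p(p(c)), k(c, p(c))), a)   [R2 at 1.1.1]
4. cons(cons(p(p(c)), k(c, p(c))), a)  →  cons(cons(p(p(c)), c), a)   [R2 at 1.2]

Reduce t₂ = k(p(k(p(k(k(c, p(c)), k(cons(b, k(b, b)), k(c, b)))), p(c))), p(c)):
1. k(p(k(p(k(k(c, p(c)), k(cons(b, k(b, b)), k(c, b)))), p(c))), p(c))  →  p(k(p(k(k(c, p(c)), k(cons(b, k(b, b)), k(c, b)))), p(c)))   [R2 at ε]
2. p(k(p(k(k(c, p(c)), k(cons(b, k(b, b)), k(c, b)))), p(c)))  →  p(p(k(k(c, p(c)), k(cons(b, k(b, b)), k(c, b)))))   [R2 at 1]
3. p(p(k(k(c, p(c)), k(cons(b, k(b, b)), k(c, b)))))  →  p(p(k(c, k(cons(b, k(b, b)), k(c, b)))))   [R2 at 1.1.1]
4. p(p(k(c, k(cons(b, k(b, b)), k(c, b)))))  →  p(p(k(c, k(cons(b, p(b)), k(c, b)))))   [R3 at 1.1.2.1.2]
5. p(p(k(c, k(cons(b, p(b)), k(c, b)))))  →  p(p(k(c, k(cons(b, p(b)), p(c)))))   [R3 at 1.1.2.2]
6. p(p(k(c, k(cons(b, p(b)), p(c)))))  →  p(p(k(c, cons(b, p(b)))))   [R2 at 1.1.2]
7. p(p(k(c, cons(b, p(b)))))  →  p(p(cons(b, c)))   [R4 at 1.1]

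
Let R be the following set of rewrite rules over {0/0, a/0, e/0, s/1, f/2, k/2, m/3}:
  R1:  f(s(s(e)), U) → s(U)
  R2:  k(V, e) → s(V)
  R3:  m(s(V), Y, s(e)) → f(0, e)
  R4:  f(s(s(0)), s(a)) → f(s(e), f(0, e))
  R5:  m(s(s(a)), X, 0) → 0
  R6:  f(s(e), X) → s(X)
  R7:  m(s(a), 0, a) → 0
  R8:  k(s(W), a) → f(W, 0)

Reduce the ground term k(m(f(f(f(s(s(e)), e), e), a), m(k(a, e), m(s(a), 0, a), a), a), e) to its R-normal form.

1. k(m(f(f(f(s(s(e)), e), e), a), m(k(a, e), m(s(a), 0, a), a), a), e)  →  s(m(f(f(f(s(s(e)), e), e), a), m(k(a, e), m(s(a), 0, a), a), a))   [R2 at ε]
2. s(m(f(f(f(s(s(e)), e), e), a), m(k(a, e), m(s(a), 0, a), a), a))  →  s(m(f(f(s(e), e), a), m(k(a, e), m(s(a), 0, a), a), a))   [R1 at 1.1.1.1]
3. s(m(f(f(s(e), e), a), m(k(a, e), m(s(a), 0, a), a), a))  →  s(m(f(s(e), a), m(k(a, e), m(s(a), 0, a), a), a))   [R6 at 1.1.1]
4. s(m(f(s(e), a), m(k(a, e), m(s(a), 0, a), a), a))  →  s(m(s(a), m(k(a, e), m(s(a), 0, a), a), a))   [R6 at 1.1]
5. s(m(s(a), m(k(a, e), m(s(a), 0, a), a), a))  →  s(m(s(a), m(s(a), m(s(a), 0, a), a), a))   [R2 at 1.2.1]
6. s(m(s(a), m(s(a), m(s(a), 0, a), a), a))  →  s(m(s(a), m(s(a), 0, a), a))   [R7 at 1.2.2]
7. s(m(s(a), m(s(a), 0, a), a))  →  s(m(s(a), 0, a))   [R7 at 1.2]
8. s(m(s(a), 0, a))  →  s(0)   [R7 at 1]

s(0)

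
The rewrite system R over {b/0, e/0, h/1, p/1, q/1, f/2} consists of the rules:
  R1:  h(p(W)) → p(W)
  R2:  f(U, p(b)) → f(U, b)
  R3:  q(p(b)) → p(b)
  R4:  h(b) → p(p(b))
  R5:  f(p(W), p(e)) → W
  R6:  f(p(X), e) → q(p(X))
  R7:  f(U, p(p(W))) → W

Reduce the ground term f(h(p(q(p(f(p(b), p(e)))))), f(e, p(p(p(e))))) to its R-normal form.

p(b)

1. f(h(p(q(p(f(p(b), p(e)))))), f(e, p(p(p(e)))))  →  f(p(q(p(f(p(b), p(e))))), f(e, p(p(p(e)))))   [R1 at 1]
2. f(p(q(p(f(p(b), p(e))))), f(e, p(p(p(e)))))  →  f(p(q(p(b))), f(e, p(p(p(e)))))   [R5 at 1.1.1.1]
3. f(p(q(p(b))), f(e, p(p(p(e)))))  →  f(p(p(b)), f(e, p(p(p(e)))))   [R3 at 1.1]
4. f(p(p(b)), f(e, p(p(p(e)))))  →  f(p(p(b)), p(e))   [R7 at 2]
5. f(p(p(b)), p(e))  →  p(b)   [R5 at ε]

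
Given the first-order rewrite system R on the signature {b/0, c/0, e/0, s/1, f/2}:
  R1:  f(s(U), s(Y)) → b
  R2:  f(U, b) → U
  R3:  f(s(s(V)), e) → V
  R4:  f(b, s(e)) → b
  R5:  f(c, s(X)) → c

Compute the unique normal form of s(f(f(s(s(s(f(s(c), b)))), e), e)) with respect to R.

s(c)

1. s(f(f(s(s(s(f(s(c), b)))), e), e))  →  s(f(s(f(s(c), b)), e))   [R3 at 1.1]
2. s(f(s(f(s(c), b)), e))  →  s(f(s(s(c)), e))   [R2 at 1.1.1]
3. s(f(s(s(c)), e))  →  s(c)   [R3 at 1]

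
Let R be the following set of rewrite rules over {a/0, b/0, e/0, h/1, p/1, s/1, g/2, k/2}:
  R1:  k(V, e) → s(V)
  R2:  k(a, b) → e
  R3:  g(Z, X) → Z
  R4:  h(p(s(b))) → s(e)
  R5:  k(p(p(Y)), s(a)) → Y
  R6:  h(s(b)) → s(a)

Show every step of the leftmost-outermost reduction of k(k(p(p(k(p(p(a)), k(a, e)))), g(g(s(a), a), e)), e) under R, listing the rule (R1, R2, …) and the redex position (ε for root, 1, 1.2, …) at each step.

1. k(k(p(p(k(p(p(a)), k(a, e)))), g(g(s(a), a), e)), e)  →  s(k(p(p(k(p(p(a)), k(a, e)))), g(g(s(a), a), e)))   [R1 at ε]
2. s(k(p(p(k(p(p(a)), k(a, e)))), g(g(s(a), a), e)))  →  s(k(p(p(k(p(p(a)), s(a)))), g(g(s(a), a), e)))   [R1 at 1.1.1.1.2]
3. s(k(p(p(k(p(p(a)), s(a)))), g(g(s(a), a), e)))  →  s(k(p(p(a)), g(g(s(a), a), e)))   [R5 at 1.1.1.1]
4. s(k(p(p(a)), g(g(s(a), a), e)))  →  s(k(p(p(a)), g(s(a), a)))   [R3 at 1.2]
5. s(k(p(p(a)), g(s(a), a)))  →  s(k(p(p(a)), s(a)))   [R3 at 1.2]
6. s(k(p(p(a)), s(a)))  →  s(a)   [R5 at 1]

s(a)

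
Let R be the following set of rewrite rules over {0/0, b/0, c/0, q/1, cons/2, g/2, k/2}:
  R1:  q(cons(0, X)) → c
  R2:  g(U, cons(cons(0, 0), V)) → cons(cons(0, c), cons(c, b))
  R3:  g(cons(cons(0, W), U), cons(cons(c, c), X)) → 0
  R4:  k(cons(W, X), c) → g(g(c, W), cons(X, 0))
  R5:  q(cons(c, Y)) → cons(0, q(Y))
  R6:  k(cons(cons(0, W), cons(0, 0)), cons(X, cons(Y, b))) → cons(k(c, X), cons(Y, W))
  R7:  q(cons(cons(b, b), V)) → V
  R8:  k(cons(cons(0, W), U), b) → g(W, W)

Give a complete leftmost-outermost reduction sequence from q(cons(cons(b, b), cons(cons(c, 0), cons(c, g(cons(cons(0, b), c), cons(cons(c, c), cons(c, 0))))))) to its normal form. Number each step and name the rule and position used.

cons(cons(c, 0), cons(c, 0))

1. q(cons(cons(b, b), cons(cons(c, 0), cons(c, g(cons(cons(0, b), c), cons(cons(c, c), cons(c, 0)))))))  →  cons(cons(c, 0), cons(c, g(cons(cons(0, b), c), cons(cons(c, c), cons(c, 0)))))   [R7 at ε]
2. cons(cons(c, 0), cons(c, g(cons(cons(0, b), c), cons(cons(c, c), cons(c, 0)))))  →  cons(cons(c, 0), cons(c, 0))   [R3 at 2.2]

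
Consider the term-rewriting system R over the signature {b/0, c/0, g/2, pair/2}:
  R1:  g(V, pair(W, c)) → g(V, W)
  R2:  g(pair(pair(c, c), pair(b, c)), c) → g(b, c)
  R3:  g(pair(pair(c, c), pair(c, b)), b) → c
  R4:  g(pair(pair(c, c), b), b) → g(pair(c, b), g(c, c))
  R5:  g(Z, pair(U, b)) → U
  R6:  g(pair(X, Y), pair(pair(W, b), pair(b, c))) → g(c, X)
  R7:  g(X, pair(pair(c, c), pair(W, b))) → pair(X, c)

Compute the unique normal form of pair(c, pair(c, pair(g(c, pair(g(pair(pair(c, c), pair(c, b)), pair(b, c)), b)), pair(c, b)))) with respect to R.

pair(c, pair(c, pair(c, pair(c, b))))

1. pair(c, pair(c, pair(g(c, pair(g(pair(pair(c, c), pair(c, b)), pair(b, c)), b)), pair(c, b))))  →  pair(c, pair(c, pair(g(pair(pair(c, c), pair(c, b)), pair(b, c)), pair(c, b))))   [R5 at 2.2.1]
2. pair(c, pair(c, pair(g(pair(pair(c, c), pair(c, b)), pair(b, c)), pair(c, b))))  →  pair(c, pair(c, pair(g(pair(pair(c, c), pair(c, b)), b), pair(c, b))))   [R1 at 2.2.1]
3. pair(c, pair(c, pair(g(pair(pair(c, c), pair(c, b)), b), pair(c, b))))  →  pair(c, pair(c, pair(c, pair(c, b))))   [R3 at 2.2.1]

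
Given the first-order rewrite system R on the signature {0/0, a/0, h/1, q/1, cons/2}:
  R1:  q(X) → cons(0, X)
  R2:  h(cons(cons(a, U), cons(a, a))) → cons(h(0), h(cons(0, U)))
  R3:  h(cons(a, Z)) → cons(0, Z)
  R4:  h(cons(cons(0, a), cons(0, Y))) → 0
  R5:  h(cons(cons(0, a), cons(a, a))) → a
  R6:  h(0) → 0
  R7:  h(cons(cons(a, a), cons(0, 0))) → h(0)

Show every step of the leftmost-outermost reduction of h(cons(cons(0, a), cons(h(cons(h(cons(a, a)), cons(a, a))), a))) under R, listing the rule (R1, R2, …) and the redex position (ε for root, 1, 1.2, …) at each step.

a

1. h(cons(cons(0, a), cons(h(cons(h(cons(a, a)), cons(a, a))), a)))  →  h(cons(cons(0, a), cons(h(cons(cons(0, a), cons(a, a))), a)))   [R3 at 1.2.1.1.1]
2. h(cons(cons(0, a), cons(h(cons(cons(0, a), cons(a, a))), a)))  →  h(cons(cons(0, a), cons(a, a)))   [R5 at 1.2.1]
3. h(cons(cons(0, a), cons(a, a)))  →  a   [R5 at ε]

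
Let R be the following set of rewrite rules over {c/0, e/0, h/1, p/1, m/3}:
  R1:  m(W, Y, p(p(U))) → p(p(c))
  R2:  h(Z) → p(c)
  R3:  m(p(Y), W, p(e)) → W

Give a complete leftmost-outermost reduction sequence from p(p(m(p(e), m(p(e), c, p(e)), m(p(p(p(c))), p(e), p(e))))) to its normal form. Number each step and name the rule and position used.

p(p(c))

1. p(p(m(p(e), m(p(e), c, p(e)), m(p(p(p(c))), p(e), p(e)))))  →  p(p(m(p(e), c, m(p(p(p(c))), p(e), p(e)))))   [R3 at 1.1.2]
2. p(p(m(p(e), c, m(p(p(p(c))), p(e), p(e)))))  →  p(p(m(p(e), c, p(e))))   [R3 at 1.1.3]
3. p(p(m(p(e), c, p(e))))  →  p(p(c))   [R3 at 1.1]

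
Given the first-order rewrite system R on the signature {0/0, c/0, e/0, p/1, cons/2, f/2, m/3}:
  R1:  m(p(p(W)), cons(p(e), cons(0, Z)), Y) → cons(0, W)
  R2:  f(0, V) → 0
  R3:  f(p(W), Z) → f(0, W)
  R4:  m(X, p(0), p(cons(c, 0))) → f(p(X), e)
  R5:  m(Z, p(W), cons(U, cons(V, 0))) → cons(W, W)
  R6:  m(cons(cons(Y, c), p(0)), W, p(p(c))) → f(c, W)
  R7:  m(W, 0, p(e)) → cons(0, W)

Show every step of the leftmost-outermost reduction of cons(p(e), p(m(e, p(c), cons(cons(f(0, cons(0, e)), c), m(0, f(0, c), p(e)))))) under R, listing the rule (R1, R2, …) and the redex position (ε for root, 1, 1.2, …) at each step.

cons(p(e), p(cons(c, c)))

1. cons(p(e), p(m(e, p(c), cons(cons(f(0, cons(0, e)), c), m(0, f(0, c), p(e))))))  →  cons(p(e), p(m(e, p(c), cons(cons(0, c), m(0, f(0, c), p(e))))))   [R2 at 2.1.3.1.1]
2. cons(p(e), p(m(e, p(c), cons(cons(0, c), m(0, f(0, c), p(e))))))  →  cons(p(e), p(m(e, p(c), cons(cons(0, c), m(0, 0, p(e))))))   [R2 at 2.1.3.2.2]
3. cons(p(e), p(m(e, p(c), cons(cons(0, c), m(0, 0, p(e))))))  →  cons(p(e), p(m(e, p(c), cons(cons(0, c), cons(0, 0)))))   [R7 at 2.1.3.2]
4. cons(p(e), p(m(e, p(c), cons(cons(0, c), cons(0, 0)))))  →  cons(p(e), p(cons(c, c)))   [R5 at 2.1]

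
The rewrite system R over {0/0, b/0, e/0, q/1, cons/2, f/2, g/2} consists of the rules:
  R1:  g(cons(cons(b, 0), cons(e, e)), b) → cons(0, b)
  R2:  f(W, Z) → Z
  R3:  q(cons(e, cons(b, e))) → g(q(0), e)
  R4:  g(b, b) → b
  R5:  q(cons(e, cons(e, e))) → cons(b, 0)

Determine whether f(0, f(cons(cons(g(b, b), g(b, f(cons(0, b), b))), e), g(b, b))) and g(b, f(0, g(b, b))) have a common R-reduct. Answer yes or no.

Reduce t₁ = f(0, f(cons(cons(g(b, b), g(b, f(cons(0, b), b))), e), g(b, b))):
1. f(0, f(cons(cons(g(b, b), g(b, f(cons(0, b), b))), e), g(b, b)))  →  f(cons(cons(g(b, b), g(b, f(cons(0, b), b))), e), g(b, b))   [R2 at ε]
2. f(cons(cons(g(b, b), g(b, f(cons(0, b), b))), e), g(b, b))  →  g(b, b)   [R2 at ε]
3. g(b, b)  →  b   [R4 at ε]

Reduce t₂ = g(b, f(0, g(b, b))):
1. g(b, f(0, g(b, b)))  →  g(b, g(b, b))   [R2 at 2]
2. g(b, g(b, b))  →  g(b, b)   [R4 at 2]
3. g(b, b)  →  b   [R4 at ε]

yes — NF(t₁) = b, NF(t₂) = b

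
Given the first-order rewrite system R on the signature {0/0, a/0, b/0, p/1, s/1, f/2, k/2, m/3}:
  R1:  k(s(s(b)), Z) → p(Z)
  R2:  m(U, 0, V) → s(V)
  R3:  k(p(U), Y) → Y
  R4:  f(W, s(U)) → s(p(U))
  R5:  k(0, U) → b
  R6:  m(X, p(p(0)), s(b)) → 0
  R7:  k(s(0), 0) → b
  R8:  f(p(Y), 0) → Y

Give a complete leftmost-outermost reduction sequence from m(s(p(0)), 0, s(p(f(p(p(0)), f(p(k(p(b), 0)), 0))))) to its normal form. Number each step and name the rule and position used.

s(s(p(p(0))))

1. m(s(p(0)), 0, s(p(f(p(p(0)), f(p(k(p(b), 0)), 0)))))  →  s(s(p(f(p(p(0)), f(p(k(p(b), 0)), 0)))))   [R2 at ε]
2. s(s(p(f(p(p(0)), f(p(k(p(b), 0)), 0)))))  →  s(s(p(f(p(p(0)), k(p(b), 0)))))   [R8 at 1.1.1.2]
3. s(s(p(f(p(p(0)), k(p(b), 0)))))  →  s(s(p(f(p(p(0)), 0))))   [R3 at 1.1.1.2]
4. s(s(p(f(p(p(0)), 0))))  →  s(s(p(p(0))))   [R8 at 1.1.1]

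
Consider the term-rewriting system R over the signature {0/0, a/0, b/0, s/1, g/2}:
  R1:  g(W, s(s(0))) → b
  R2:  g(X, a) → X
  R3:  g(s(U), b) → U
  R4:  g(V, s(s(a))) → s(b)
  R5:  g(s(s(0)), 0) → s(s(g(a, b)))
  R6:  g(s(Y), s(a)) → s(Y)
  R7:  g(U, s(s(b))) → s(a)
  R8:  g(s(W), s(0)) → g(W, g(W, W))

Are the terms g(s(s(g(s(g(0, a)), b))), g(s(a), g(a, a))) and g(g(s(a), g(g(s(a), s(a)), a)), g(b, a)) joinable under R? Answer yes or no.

Reduce t₁ = g(s(s(g(s(g(0, a)), b))), g(s(a), g(a, a))):
1. g(s(s(g(s(g(0, a)), b))), g(s(a), g(a, a)))  →  g(s(s(g(0, a))), g(s(a), g(a, a)))   [R3 at 1.1.1]
2. g(s(s(g(0, a))), g(s(a), g(a, a)))  →  g(s(s(0)), g(s(a), g(a, a)))   [R2 at 1.1.1]
3. g(s(s(0)), g(s(a), g(a, a)))  →  g(s(s(0)), g(s(a), a))   [R2 at 2.2]
4. g(s(s(0)), g(s(a), a))  →  g(s(s(0)), s(a))   [R2 at 2]
5. g(s(s(0)), s(a))  →  s(s(0))   [R6 at ε]

Reduce t₂ = g(g(s(a), g(g(s(a), s(a)), a)), g(b, a)):
1. g(g(s(a), g(g(s(a), s(a)), a)), g(b, a))  →  g(g(s(a), g(s(a), s(a))), g(b, a))   [R2 at 1.2]
2. g(g(s(a), g(s(a), s(a))), g(b, a))  →  g(g(s(a), s(a)), g(b, a))   [R6 at 1.2]
3. g(g(s(a), s(a)), g(b, a))  →  g(s(a), g(b, a))   [R6 at 1]
4. g(s(a), g(b, a))  →  g(s(a), b)   [R2 at 2]
5. g(s(a), b)  →  a   [R3 at ε]

no — NF(t₁) = s(s(0)), NF(t₂) = a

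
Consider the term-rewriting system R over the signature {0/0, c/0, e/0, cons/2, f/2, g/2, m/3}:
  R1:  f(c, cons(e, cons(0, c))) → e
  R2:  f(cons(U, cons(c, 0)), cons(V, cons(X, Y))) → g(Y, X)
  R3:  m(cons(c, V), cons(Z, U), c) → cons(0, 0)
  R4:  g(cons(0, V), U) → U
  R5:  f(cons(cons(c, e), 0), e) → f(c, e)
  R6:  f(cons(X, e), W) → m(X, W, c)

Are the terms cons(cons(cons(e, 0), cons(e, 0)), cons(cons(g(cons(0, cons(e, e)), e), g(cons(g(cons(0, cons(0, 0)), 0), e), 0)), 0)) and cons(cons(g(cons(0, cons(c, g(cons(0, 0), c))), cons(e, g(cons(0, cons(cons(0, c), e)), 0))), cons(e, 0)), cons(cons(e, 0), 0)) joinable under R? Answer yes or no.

yes — NF(t₁) = cons(cons(cons(e, 0), cons(e, 0)), cons(cons(e, 0), 0)), NF(t₂) = cons(cons(cons(e, 0), cons(e, 0)), cons(cons(e, 0), 0))

Reduce t₁ = cons(cons(cons(e, 0), cons(e, 0)), cons(cons(g(cons(0, cons(e, e)), e), g(cons(g(cons(0, cons(0, 0)), 0), e), 0)), 0)):
1. cons(cons(cons(e, 0), cons(e, 0)), cons(cons(g(cons(0, cons(e, e)), e), g(cons(g(cons(0, cons(0, 0)), 0), e), 0)), 0))  →  cons(cons(cons(e, 0), cons(e, 0)), cons(cons(e, g(cons(g(cons(0, cons(0, 0)), 0), e), 0)), 0))   [R4 at 2.1.1]
2. cons(cons(cons(e, 0), cons(e, 0)), cons(cons(e, g(cons(g(cons(0, cons(0, 0)), 0), e), 0)), 0))  →  cons(cons(cons(e, 0), cons(e, 0)), cons(cons(e, g(cons(0, e), 0)), 0))   [R4 at 2.1.2.1.1]
3. cons(cons(cons(e, 0), cons(e, 0)), cons(cons(e, g(cons(0, e), 0)), 0))  →  cons(cons(cons(e, 0), cons(e, 0)), cons(cons(e, 0), 0))   [R4 at 2.1.2]

Reduce t₂ = cons(cons(g(cons(0, cons(c, g(cons(0, 0), c))), cons(e, g(cons(0, cons(cons(0, c), e)), 0))), cons(e, 0)), cons(cons(e, 0), 0)):
1. cons(cons(g(cons(0, cons(c, g(cons(0, 0), c))), cons(e, g(cons(0, cons(cons(0, c), e)), 0))), cons(e, 0)), cons(cons(e, 0), 0))  →  cons(cons(cons(e, g(cons(0, cons(cons(0, c), e)), 0)), cons(e, 0)), cons(cons(e, 0), 0))   [R4 at 1.1]
2. cons(cons(cons(e, g(cons(0, cons(cons(0, c), e)), 0)), cons(e, 0)), cons(cons(e, 0), 0))  →  cons(cons(cons(e, 0), cons(e, 0)), cons(cons(e, 0), 0))   [R4 at 1.1.2]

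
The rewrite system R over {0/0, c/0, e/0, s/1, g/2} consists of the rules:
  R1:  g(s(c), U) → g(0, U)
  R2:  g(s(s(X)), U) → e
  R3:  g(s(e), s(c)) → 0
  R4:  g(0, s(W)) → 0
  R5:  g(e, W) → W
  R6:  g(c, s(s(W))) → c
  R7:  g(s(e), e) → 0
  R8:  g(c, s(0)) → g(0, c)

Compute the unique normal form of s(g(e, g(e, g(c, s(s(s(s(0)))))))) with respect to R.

1. s(g(e, g(e, g(c, s(s(s(s(0))))))))  →  s(g(e, g(c, s(s(s(s(0)))))))   [R5 at 1]
2. s(g(e, g(c, s(s(s(s(0)))))))  →  s(g(c, s(s(s(s(0))))))   [R5 at 1]
3. s(g(c, s(s(s(s(0))))))  →  s(c)   [R6 at 1]

s(c)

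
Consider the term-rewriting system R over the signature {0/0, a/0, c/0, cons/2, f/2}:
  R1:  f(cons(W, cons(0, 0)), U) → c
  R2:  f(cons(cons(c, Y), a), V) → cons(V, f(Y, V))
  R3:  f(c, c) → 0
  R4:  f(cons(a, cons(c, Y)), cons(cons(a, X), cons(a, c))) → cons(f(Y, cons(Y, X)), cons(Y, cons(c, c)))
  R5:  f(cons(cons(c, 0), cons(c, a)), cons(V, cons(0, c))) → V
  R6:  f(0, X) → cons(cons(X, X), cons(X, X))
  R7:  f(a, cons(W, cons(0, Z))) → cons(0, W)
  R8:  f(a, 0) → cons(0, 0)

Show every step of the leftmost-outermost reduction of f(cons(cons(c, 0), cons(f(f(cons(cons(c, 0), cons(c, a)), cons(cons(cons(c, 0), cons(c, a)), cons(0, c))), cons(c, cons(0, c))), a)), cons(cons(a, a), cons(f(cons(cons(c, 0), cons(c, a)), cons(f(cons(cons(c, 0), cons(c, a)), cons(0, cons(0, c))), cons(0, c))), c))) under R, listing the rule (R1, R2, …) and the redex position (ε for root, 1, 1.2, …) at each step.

1. f(cons(cons(c, 0), cons(f(f(cons(cons(c, 0), cons(c, a)), cons(cons(cons(c, 0), cons(c, a)), cons(0, c))), cons(c, cons(0, c))), a)), cons(cons(a, a), cons(f(cons(cons(c, 0), cons(c, a)), cons(f(cons(cons(c, 0), cons(c, a)), cons(0, cons(0, c))), cons(0, c))), c)))  →  f(cons(cons(c, 0), cons(f(cons(cons(c, 0), cons(c, a)), cons(c, cons(0, c))), a)), cons(cons(a, a), cons(f(cons(cons(c, 0), cons(c, a)), cons(f(cons(cons(c, 0), cons(c, a)), cons(0, cons(0, c))), cons(0, c))), c)))   [R5 at 1.2.1.1]
2. f(cons(cons(c, 0), cons(f(cons(cons(c, 0), cons(c, a)), cons(c, cons(0, c))), a)), cons(cons(a, a), cons(f(cons(cons(c, 0), cons(c, a)), cons(f(cons(cons(c, 0), cons(c, a)), cons(0, cons(0, c))), cons(0, c))), c)))  →  f(cons(cons(c, 0), cons(c, a)), cons(cons(a, a), cons(f(cons(cons(c, 0), cons(c, a)), cons(f(cons(cons(c, 0), cons(c, a)), cons(0, cons(0, c))), cons(0, c))), c)))   [R5 at 1.2.1]
3. f(cons(cons(c, 0), cons(c, a)), cons(cons(a, a), cons(f(cons(cons(c, 0), cons(c, a)), cons(f(cons(cons(c, 0), cons(c, a)), cons(0, cons(0, c))), cons(0, c))), c)))  →  f(cons(cons(c, 0), cons(c, a)), cons(cons(a, a), cons(f(cons(cons(c, 0), cons(c, a)), cons(0, cons(0, c))), c)))   [R5 at 2.2.1]
4. f(cons(cons(c, 0), cons(c, a)), cons(cons(a, a), cons(f(cons(cons(c, 0), cons(c, a)), cons(0, cons(0, c))), c)))  →  f(cons(cons(c, 0), cons(c, a)), cons(cons(a, a), cons(0, c)))   [R5 at 2.2.1]
5. f(cons(cons(c, 0), cons(c, a)), cons(cons(a, a), cons(0, c)))  →  cons(a, a)   [R5 at ε]

cons(a, a)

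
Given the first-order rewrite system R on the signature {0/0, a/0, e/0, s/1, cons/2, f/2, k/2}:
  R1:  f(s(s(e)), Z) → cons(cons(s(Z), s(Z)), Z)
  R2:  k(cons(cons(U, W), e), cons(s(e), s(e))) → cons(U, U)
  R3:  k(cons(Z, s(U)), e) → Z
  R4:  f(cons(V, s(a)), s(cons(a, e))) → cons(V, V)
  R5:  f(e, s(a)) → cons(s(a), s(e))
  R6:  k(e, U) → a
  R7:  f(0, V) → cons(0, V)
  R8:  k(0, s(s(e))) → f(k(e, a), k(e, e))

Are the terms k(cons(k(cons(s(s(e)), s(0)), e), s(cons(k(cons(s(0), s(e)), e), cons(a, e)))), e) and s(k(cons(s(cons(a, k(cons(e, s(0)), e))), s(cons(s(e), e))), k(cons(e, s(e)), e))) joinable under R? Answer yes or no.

Reduce t₁ = k(cons(k(cons(s(s(e)), s(0)), e), s(cons(k(cons(s(0), s(e)), e), cons(a, e)))), e):
1. k(cons(k(cons(s(s(e)), s(0)), e), s(cons(k(cons(s(0), s(e)), e), cons(a, e)))), e)  →  k(cons(s(s(e)), s(0)), e)   [R3 at ε]
2. k(cons(s(s(e)), s(0)), e)  →  s(s(e))   [R3 at ε]

Reduce t₂ = s(k(cons(s(cons(a, k(cons(e, s(0)), e))), s(cons(s(e), e))), k(cons(e, s(e)), e))):
1. s(k(cons(s(cons(a, k(cons(e, s(0)), e))), s(cons(s(e), e))), k(cons(e, s(e)), e)))  →  s(k(cons(s(cons(a, e)), s(cons(s(e), e))), k(cons(e, s(e)), e)))   [R3 at 1.1.1.1.2]
2. s(k(cons(s(cons(a, e)), s(cons(s(e), e))), k(cons(e, s(e)), e)))  →  s(k(cons(s(cons(a, e)), s(cons(s(e), e))), e))   [R3 at 1.2]
3. s(k(cons(s(cons(a, e)), s(cons(s(e), e))), e))  →  s(s(cons(a, e)))   [R3 at 1]

no — NF(t₁) = s(s(e)), NF(t₂) = s(s(cons(a, e)))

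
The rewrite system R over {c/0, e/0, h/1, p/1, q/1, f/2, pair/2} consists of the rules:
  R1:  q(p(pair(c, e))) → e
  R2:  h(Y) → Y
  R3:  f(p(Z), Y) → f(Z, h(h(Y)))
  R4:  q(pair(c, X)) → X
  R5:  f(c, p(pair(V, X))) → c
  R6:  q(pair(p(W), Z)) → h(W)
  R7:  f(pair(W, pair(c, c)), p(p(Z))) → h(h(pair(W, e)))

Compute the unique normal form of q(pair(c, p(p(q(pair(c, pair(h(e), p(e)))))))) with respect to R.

1. q(pair(c, p(p(q(pair(c, pair(h(e), p(e))))))))  →  p(p(q(pair(c, pair(h(e), p(e))))))   [R4 at ε]
2. p(p(q(pair(c, pair(h(e), p(e))))))  →  p(p(pair(h(e), p(e))))   [R4 at 1.1]
3. p(p(pair(h(e), p(e))))  →  p(p(pair(e, p(e))))   [R2 at 1.1.1]

p(p(pair(e, p(e))))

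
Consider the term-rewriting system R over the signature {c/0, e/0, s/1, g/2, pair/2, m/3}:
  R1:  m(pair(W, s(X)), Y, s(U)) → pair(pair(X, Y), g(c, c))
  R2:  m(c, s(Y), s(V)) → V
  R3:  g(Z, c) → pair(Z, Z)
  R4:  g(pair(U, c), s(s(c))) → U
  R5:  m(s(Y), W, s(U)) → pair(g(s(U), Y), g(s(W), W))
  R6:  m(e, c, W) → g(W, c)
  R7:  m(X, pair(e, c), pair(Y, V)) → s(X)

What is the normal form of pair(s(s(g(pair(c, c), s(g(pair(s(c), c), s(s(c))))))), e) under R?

1. pair(s(s(g(pair(c, c), s(g(pair(s(c), c), s(s(c))))))), e)  →  pair(s(s(g(pair(c, c), s(s(c))))), e)   [R4 at 1.1.1.2.1]
2. pair(s(s(g(pair(c, c), s(s(c))))), e)  →  pair(s(s(c)), e)   [R4 at 1.1.1]

pair(s(s(c)), e)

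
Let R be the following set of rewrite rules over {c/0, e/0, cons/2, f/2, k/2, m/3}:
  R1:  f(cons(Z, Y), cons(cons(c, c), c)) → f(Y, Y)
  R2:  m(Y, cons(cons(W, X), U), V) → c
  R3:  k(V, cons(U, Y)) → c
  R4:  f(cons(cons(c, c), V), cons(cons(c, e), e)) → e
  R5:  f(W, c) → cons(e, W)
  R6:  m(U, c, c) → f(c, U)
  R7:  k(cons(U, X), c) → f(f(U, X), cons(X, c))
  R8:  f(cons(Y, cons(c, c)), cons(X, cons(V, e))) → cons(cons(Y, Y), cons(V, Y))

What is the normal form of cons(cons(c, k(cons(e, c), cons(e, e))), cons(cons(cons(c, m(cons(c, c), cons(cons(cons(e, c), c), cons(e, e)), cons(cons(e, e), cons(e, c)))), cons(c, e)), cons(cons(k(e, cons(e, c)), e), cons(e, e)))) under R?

cons(cons(c, c), cons(cons(cons(c, c), cons(c, e)), cons(cons(c, e), cons(e, e))))

1. cons(cons(c, k(cons(e, c), cons(e, e))), cons(cons(cons(c, m(cons(c, c), cons(cons(cons(e, c), c), cons(e, e)), cons(cons(e, e), cons(e, c)))), cons(c, e)), cons(cons(k(e, cons(e, c)), e), cons(e, e))))  →  cons(cons(c, c), cons(cons(cons(c, m(cons(c, c), cons(cons(cons(e, c), c), cons(e, e)), cons(cons(e, e), cons(e, c)))), cons(c, e)), cons(cons(k(e, cons(e, c)), e), cons(e, e))))   [R3 at 1.2]
2. cons(cons(c, c), cons(cons(cons(c, m(cons(c, c), cons(cons(cons(e, c), c), cons(e, e)), cons(cons(e, e), cons(e, c)))), cons(c, e)), cons(cons(k(e, cons(e, c)), e), cons(e, e))))  →  cons(cons(c, c), cons(cons(cons(c, c), cons(c, e)), cons(cons(k(e, cons(e, c)), e), cons(e, e))))   [R2 at 2.1.1.2]
3. cons(cons(c, c), cons(cons(cons(c, c), cons(c, e)), cons(cons(k(e, cons(e, c)), e), cons(e, e))))  →  cons(cons(c, c), cons(cons(cons(c, c), cons(c, e)), cons(cons(c, e), cons(e, e))))   [R3 at 2.2.1.1]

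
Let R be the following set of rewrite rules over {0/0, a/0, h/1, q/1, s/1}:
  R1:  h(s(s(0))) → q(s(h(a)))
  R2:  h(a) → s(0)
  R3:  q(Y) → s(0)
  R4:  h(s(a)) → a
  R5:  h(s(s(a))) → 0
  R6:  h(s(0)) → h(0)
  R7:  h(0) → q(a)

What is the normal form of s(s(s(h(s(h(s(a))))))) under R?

1. s(s(s(h(s(h(s(a)))))))  →  s(s(s(h(s(a)))))   [R4 at 1.1.1.1.1]
2. s(s(s(h(s(a)))))  →  s(s(s(a)))   [R4 at 1.1.1]

s(s(s(a)))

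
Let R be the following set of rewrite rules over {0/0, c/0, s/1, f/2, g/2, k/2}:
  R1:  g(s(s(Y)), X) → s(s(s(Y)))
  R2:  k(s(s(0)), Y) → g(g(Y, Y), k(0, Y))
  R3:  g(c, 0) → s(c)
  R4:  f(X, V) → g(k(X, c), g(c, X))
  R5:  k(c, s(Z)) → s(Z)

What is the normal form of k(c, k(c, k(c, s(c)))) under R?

s(c)

1. k(c, k(c, k(c, s(c))))  →  k(c, k(c, s(c)))   [R5 at 2.2]
2. k(c, k(c, s(c)))  →  k(c, s(c))   [R5 at 2]
3. k(c, s(c))  →  s(c)   [R5 at ε]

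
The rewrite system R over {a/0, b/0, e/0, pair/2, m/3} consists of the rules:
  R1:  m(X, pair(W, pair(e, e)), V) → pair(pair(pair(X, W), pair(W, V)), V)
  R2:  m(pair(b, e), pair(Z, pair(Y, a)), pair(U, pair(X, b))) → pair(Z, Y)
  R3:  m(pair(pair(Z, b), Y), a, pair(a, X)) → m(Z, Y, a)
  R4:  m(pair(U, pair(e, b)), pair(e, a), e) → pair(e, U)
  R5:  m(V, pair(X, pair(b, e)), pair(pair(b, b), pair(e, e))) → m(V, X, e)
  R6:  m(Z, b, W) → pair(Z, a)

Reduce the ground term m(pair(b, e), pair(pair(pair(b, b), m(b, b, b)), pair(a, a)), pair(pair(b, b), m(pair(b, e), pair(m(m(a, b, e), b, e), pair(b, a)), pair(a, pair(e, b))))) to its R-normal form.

1. m(pair(b, e), pair(pair(pair(b, b), m(b, b, b)), pair(a, a)), pair(pair(b, b), m(pair(b, e), pair(m(m(a, b, e), b, e), pair(b, a)), pair(a, pair(e, b)))))  →  m(pair(b, e), pair(pair(pair(b, b), pair(b, a)), pair(a, a)), pair(pair(b, b), m(pair(b, e), pair(m(m(a, b, e), b, e), pair(b, a)), pair(a, pair(e, b)))))   [R6 at 2.1.2]
2. m(pair(b, e), pair(pair(pair(b, b), pair(b, a)), pair(a, a)), pair(pair(b, b), m(pair(b, e), pair(m(m(a, b, e), b, e), pair(b, a)), pair(a, pair(e, b)))))  →  m(pair(b, e), pair(pair(pair(b, b), pair(b, a)), pair(a, a)), pair(pair(b, b), pair(m(m(a, b, e), b, e), b)))   [R2 at 3.2]
3. m(pair(b, e), pair(pair(pair(b, b), pair(b, a)), pair(a, a)), pair(pair(b, b), pair(m(m(a, b, e), b, e), b)))  →  pair(pair(pair(b, b), pair(b, a)), a)   [R2 at ε]

pair(pair(pair(b, b), pair(b, a)), a)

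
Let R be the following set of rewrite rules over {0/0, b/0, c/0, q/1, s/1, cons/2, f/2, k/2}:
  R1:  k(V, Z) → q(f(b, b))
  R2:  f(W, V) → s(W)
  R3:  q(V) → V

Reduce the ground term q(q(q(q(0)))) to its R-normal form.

0

1. q(q(q(q(0))))  →  q(q(q(0)))   [R3 at ε]
2. q(q(q(0)))  →  q(q(0))   [R3 at ε]
3. q(q(0))  →  q(0)   [R3 at ε]
4. q(0)  →  0   [R3 at ε]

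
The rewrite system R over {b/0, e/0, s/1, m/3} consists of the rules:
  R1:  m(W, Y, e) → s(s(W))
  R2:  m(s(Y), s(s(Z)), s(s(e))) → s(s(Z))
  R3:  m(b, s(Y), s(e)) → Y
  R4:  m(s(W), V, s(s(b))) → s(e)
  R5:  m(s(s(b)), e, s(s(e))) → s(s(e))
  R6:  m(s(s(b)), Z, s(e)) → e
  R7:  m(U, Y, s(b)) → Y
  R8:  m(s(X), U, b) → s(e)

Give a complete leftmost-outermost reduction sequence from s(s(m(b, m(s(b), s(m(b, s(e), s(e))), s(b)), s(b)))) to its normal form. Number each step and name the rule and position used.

1. s(s(m(b, m(s(b), s(m(b, s(e), s(e))), s(b)), s(b))))  →  s(s(m(s(b), s(m(b, s(e), s(e))), s(b))))   [R7 at 1.1]
2. s(s(m(s(b), s(m(b, s(e), s(e))), s(b))))  →  s(s(s(m(b, s(e), s(e)))))   [R7 at 1.1]
3. s(s(s(m(b, s(e), s(e)))))  →  s(s(s(e)))   [R3 at 1.1.1]

s(s(s(e)))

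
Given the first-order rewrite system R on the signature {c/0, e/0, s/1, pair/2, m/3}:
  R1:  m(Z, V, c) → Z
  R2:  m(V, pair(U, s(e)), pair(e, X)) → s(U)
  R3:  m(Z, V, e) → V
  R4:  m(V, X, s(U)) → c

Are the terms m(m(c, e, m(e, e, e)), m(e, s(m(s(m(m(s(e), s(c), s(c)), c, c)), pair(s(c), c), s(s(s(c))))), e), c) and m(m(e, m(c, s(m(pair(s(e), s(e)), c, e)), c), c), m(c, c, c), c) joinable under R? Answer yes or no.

Reduce t₁ = m(m(c, e, m(e, e, e)), m(e, s(m(s(m(m(s(e), s(c), s(c)), c, c)), pair(s(c), c), s(s(s(c))))), e), c):
1. m(m(c, e, m(e, e, e)), m(e, s(m(s(m(m(s(e), s(c), s(c)), c, c)), pair(s(c), c), s(s(s(c))))), e), c)  →  m(c, e, m(e, e, e))   [R1 at ε]
2. m(c, e, m(e, e, e))  →  m(c, e, e)   [R3 at 3]
3. m(c, e, e)  →  e   [R3 at ε]

Reduce t₂ = m(m(e, m(c, s(m(pair(s(e), s(e)), c, e)), c), c), m(c, c, c), c):
1. m(m(e, m(c, s(m(pair(s(e), s(e)), c, e)), c), c), m(c, c, c), c)  →  m(e, m(c, s(m(pair(s(e), s(e)), c, e)), c), c)   [R1 at ε]
2. m(e, m(c, s(m(pair(s(e), s(e)), c, e)), c), c)  →  e   [R1 at ε]

yes — NF(t₁) = e, NF(t₂) = e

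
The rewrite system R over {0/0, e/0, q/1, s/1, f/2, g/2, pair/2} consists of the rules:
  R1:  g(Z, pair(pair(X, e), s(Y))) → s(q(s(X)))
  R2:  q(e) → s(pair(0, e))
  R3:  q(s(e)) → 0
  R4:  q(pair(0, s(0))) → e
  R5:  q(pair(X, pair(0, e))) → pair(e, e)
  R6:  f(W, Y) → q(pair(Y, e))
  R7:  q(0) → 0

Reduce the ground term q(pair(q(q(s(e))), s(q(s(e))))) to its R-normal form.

e

1. q(pair(q(q(s(e))), s(q(s(e)))))  →  q(pair(q(0), s(q(s(e)))))   [R3 at 1.1.1]
2. q(pair(q(0), s(q(s(e)))))  →  q(pair(0, s(q(s(e)))))   [R7 at 1.1]
3. q(pair(0, s(q(s(e)))))  →  q(pair(0, s(0)))   [R3 at 1.2.1]
4. q(pair(0, s(0)))  →  e   [R4 at ε]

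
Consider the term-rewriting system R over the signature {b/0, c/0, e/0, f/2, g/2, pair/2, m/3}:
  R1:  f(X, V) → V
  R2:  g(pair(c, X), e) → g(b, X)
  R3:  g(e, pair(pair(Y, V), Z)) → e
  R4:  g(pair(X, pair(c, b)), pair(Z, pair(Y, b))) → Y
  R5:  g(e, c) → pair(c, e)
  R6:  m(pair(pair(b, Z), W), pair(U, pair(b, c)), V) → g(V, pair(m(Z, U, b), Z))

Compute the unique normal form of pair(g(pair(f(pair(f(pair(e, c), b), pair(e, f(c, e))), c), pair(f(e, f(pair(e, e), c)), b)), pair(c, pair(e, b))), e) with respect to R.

1. pair(g(pair(f(pair(f(pair(e, c), b), pair(e, f(c, e))), c), pair(f(e, f(pair(e, e), c)), b)), pair(c, pair(e, b))), e)  →  pair(g(pair(c, pair(f(e, f(pair(e, e), c)), b)), pair(c, pair(e, b))), e)   [R1 at 1.1.1]
2. pair(g(pair(c, pair(f(e, f(pair(e, e), c)), b)), pair(c, pair(e, b))), e)  →  pair(g(pair(c, pair(f(pair(e, e), c), b)), pair(c, pair(e, b))), e)   [R1 at 1.1.2.1]
3. pair(g(pair(c, pair(f(pair(e, e), c), b)), pair(c, pair(e, b))), e)  →  pair(g(pair(c, pair(c, b)), pair(c, pair(e, b))), e)   [R1 at 1.1.2.1]
4. pair(g(pair(c, pair(c, b)), pair(c, pair(e, b))), e)  →  pair(e, e)   [R4 at 1]

pair(e, e)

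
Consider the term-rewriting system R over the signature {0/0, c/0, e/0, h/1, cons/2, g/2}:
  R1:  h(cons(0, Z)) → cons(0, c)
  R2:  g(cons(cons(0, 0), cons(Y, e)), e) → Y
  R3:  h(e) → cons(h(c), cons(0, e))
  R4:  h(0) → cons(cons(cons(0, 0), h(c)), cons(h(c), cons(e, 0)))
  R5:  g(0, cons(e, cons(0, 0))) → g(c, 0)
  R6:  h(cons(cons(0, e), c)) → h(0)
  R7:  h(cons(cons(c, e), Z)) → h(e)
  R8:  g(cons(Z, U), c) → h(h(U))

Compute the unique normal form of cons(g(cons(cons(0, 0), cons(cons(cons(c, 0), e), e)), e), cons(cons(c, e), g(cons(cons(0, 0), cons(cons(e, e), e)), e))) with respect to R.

1. cons(g(cons(cons(0, 0), cons(cons(cons(c, 0), e), e)), e), cons(cons(c, e), g(cons(cons(0, 0), cons(cons(e, e), e)), e)))  →  cons(cons(cons(c, 0), e), cons(cons(c, e), g(cons(cons(0, 0), cons(cons(e, e), e)), e)))   [R2 at 1]
2. cons(cons(cons(c, 0), e), cons(cons(c, e), g(cons(cons(0, 0), cons(cons(e, e), e)), e)))  →  cons(cons(cons(c, 0), e), cons(cons(c, e), cons(e, e)))   [R2 at 2.2]

cons(cons(cons(c, 0), e), cons(cons(c, e), cons(e, e)))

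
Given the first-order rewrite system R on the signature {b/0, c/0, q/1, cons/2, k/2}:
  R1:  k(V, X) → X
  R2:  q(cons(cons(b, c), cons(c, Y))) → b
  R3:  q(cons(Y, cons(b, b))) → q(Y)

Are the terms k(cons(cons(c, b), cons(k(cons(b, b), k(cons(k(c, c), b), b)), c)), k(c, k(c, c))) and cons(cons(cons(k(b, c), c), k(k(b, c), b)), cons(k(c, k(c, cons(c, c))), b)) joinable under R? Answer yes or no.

Reduce t₁ = k(cons(cons(c, b), cons(k(cons(b, b), k(cons(k(c, c), b), b)), c)), k(c, k(c, c))):
1. k(cons(cons(c, b), cons(k(cons(b, b), k(cons(k(c, c), b), b)), c)), k(c, k(c, c)))  →  k(c, k(c, c))   [R1 at ε]
2. k(c, k(c, c))  →  k(c, c)   [R1 at ε]
3. k(c, c)  →  c   [R1 at ε]

Reduce t₂ = cons(cons(cons(k(b, c), c), k(k(b, c), b)), cons(k(c, k(c, cons(c, c))), b)):
1. cons(cons(cons(k(b, c), c), k(k(b, c), b)), cons(k(c, k(c, cons(c, c))), b))  →  cons(cons(cons(c, c), k(k(b, c), b)), cons(k(c, k(c, cons(c, c))), b))   [R1 at 1.1.1]
2. cons(cons(cons(c, c), k(k(b, c), b)), cons(k(c, k(c, cons(c, c))), b))  →  cons(cons(cons(c, c), b), cons(k(c, k(c, cons(c, c))), b))   [R1 at 1.2]
3. cons(cons(cons(c, c), b), cons(k(c, k(c, cons(c, c))), b))  →  cons(cons(cons(c, c), b), cons(k(c, cons(c, c)), b))   [R1 at 2.1]
4. cons(cons(cons(c, c), b), cons(k(c, cons(c, c)), b))  →  cons(cons(cons(c, c), b), cons(cons(c, c), b))   [R1 at 2.1]

no — NF(t₁) = c, NF(t₂) = cons(cons(cons(c, c), b), cons(cons(c, c), b))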